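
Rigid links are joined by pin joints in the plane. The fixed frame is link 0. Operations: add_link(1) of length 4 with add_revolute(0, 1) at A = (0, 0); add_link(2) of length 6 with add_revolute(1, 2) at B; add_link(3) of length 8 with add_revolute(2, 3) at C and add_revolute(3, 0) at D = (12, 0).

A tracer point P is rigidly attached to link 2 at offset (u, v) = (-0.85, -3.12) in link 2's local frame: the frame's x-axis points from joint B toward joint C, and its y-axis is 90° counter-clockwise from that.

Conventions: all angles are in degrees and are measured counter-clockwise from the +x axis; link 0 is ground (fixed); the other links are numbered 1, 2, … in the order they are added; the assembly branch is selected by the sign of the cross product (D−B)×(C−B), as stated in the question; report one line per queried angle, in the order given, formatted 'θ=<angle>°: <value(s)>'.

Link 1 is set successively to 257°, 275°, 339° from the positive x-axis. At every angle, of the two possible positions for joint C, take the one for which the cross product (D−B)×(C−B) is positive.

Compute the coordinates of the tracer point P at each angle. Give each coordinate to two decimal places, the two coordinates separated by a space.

A=(0,0), D=(12.00,0)
θ=257°: B = A + 4.00·(cos257°, sin257°) = (-0.8998, -3.8975)
θ=257°: |BD| = 13.4757
θ=257°: circle(B,6.00) ∩ circle(D,8.00): a=5.6990, h=1.8767
θ=257°:   candidates: C₊=(4.0128,-0.4528) cross=25.289; C₋=(5.0984,-4.0457) cross=-25.289
θ=257°:   branch + wants cross > 0 → take C=(4.0128,-0.4528) (cross=25.289)
θ=257°: ex = (C−B)/|BC| = (0.8188,0.5741); ey = (-0.5741,0.8188)
θ=257°: P = B + -0.85·ex + -3.12·ey = (0.1955,-6.9400)
θ=275°: B = A + 4.00·(cos275°, sin275°) = (0.3486, -3.9848)
θ=275°: |BD| = 12.3139
θ=275°: circle(B,6.00) ∩ circle(D,8.00): a=5.0200, h=3.2862
θ=275°:   candidates: C₊=(4.0351,0.7491) cross=40.466; C₋=(6.1620,-5.4697) cross=-40.466
θ=275°:   branch + wants cross > 0 → take C=(4.0351,0.7491) (cross=40.466)
θ=275°: ex = (C−B)/|BC| = (0.6144,0.7890); ey = (-0.7890,0.6144)
θ=275°: P = B + -0.85·ex + -3.12·ey = (2.2880,-6.5724)
θ=339°: B = A + 4.00·(cos339°, sin339°) = (3.7343, -1.4335)
θ=339°: |BD| = 8.3891
θ=339°: circle(B,6.00) ∩ circle(D,8.00): a=2.5257, h=5.4425
θ=339°:   candidates: C₊=(5.2929,4.3606) cross=45.658; C₋=(7.1528,-6.3644) cross=-45.658
θ=339°:   branch + wants cross > 0 → take C=(5.2929,4.3606) (cross=45.658)
θ=339°: ex = (C−B)/|BC| = (0.2598,0.9657); ey = (-0.9657,0.2598)
θ=339°: P = B + -0.85·ex + -3.12·ey = (6.5264,-3.0647)

θ=257°: 0.20 -6.94
θ=275°: 2.29 -6.57
θ=339°: 6.53 -3.06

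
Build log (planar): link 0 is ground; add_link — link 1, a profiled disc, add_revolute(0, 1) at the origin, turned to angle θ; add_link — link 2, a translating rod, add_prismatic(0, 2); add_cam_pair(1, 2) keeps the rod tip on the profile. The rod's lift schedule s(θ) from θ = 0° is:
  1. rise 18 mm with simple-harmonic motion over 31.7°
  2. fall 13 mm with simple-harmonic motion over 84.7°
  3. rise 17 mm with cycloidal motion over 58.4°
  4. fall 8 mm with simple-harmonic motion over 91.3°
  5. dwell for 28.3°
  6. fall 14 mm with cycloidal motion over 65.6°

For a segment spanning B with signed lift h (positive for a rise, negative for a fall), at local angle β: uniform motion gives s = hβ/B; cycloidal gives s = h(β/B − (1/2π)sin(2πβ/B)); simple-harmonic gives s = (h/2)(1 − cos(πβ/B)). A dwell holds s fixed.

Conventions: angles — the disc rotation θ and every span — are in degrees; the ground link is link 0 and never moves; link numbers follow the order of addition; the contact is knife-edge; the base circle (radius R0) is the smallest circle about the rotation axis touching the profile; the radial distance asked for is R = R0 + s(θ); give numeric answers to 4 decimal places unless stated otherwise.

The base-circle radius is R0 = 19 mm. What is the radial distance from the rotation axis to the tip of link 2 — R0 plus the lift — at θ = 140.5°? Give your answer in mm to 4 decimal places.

seg 1 [0°–31.7°] simple-harmonic, h=18: full span → s += 18 → s = 18.0000
seg 2 [31.7°–116.4°] simple-harmonic, h=-13: full span → s += -13 → s = 5.0000
seg 3 [116.4°–174.8°] cycloidal, h=17: θ=140.5° here. β=24.1, B=58.4. 17·(0.4127 − sin(2π·0.4127)/(2π)) = 5.6042 → s = 10.6042
R = R0 + s = 19 + 10.6042 = 29.6042

29.6042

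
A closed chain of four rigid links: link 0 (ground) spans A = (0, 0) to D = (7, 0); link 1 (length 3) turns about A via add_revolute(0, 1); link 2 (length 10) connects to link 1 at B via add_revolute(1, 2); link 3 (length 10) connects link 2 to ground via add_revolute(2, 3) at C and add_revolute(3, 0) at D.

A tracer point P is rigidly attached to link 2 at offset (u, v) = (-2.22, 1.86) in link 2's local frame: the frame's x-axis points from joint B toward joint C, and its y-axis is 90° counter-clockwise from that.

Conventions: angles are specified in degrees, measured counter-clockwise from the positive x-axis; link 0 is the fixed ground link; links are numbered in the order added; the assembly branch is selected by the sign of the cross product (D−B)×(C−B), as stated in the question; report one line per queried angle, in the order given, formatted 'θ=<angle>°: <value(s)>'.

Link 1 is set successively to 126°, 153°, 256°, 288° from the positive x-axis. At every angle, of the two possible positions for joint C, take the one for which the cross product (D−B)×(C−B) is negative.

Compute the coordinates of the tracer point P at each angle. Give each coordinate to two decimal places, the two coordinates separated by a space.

A=(0,0), D=(7.00,0)
θ=126°: B = A + 3.00·(cos126°, sin126°) = (-1.7634, 2.4271)
θ=126°: |BD| = 9.0932
θ=126°: circle(B,10.00) ∩ circle(D,10.00): a=4.5466, h=8.9066
θ=126°:   candidates: C₊=(4.9956,9.7971) cross=80.990; C₋=(0.2411,-7.3700) cross=-80.990
θ=126°:   branch - wants cross < 0 → take C=(0.2411,-7.3700) (cross=-80.990)
θ=126°: ex = (C−B)/|BC| = (0.2004,-0.9797); ey = (0.9797,0.2004)
θ=126°: P = B + -2.22·ex + 1.86·ey = (-0.3861,4.9748)
θ=153°: B = A + 3.00·(cos153°, sin153°) = (-2.6730, 1.3620)
θ=153°: |BD| = 9.7684
θ=153°: circle(B,10.00) ∩ circle(D,10.00): a=4.8842, h=8.7261
θ=153°:   candidates: C₊=(3.3801,9.3218) cross=85.240; C₋=(0.9468,-7.9599) cross=-85.240
θ=153°:   branch - wants cross < 0 → take C=(0.9468,-7.9599) (cross=-85.240)
θ=153°: ex = (C−B)/|BC| = (0.3620,-0.9322); ey = (0.9322,0.3620)
θ=153°: P = B + -2.22·ex + 1.86·ey = (-1.7428,4.1047)
θ=256°: B = A + 3.00·(cos256°, sin256°) = (-0.7258, -2.9109)
θ=256°: |BD| = 8.2560
θ=256°: circle(B,10.00) ∩ circle(D,10.00): a=4.1280, h=9.1082
θ=256°:   candidates: C₊=(-0.0743,7.0679) cross=75.197; C₋=(6.3485,-9.9788) cross=-75.197
θ=256°:   branch - wants cross < 0 → take C=(6.3485,-9.9788) (cross=-75.197)
θ=256°: ex = (C−B)/|BC| = (0.7074,-0.7068); ey = (0.7068,0.7074)
θ=256°: P = B + -2.22·ex + 1.86·ey = (-0.9816,-0.0260)
θ=288°: B = A + 3.00·(cos288°, sin288°) = (0.9271, -2.8532)
θ=288°: |BD| = 6.7098
θ=288°: circle(B,10.00) ∩ circle(D,10.00): a=3.3549, h=9.4204
θ=288°:   candidates: C₊=(-0.0423,7.0997) cross=63.209; C₋=(7.9693,-9.9529) cross=-63.209
θ=288°:   branch - wants cross < 0 → take C=(7.9693,-9.9529) (cross=-63.209)
θ=288°: ex = (C−B)/|BC| = (0.7042,-0.7100); ey = (0.7100,0.7042)
θ=288°: P = B + -2.22·ex + 1.86·ey = (0.6842,0.0328)

θ=126°: -0.39 4.97
θ=153°: -1.74 4.10
θ=256°: -0.98 -0.03
θ=288°: 0.68 0.03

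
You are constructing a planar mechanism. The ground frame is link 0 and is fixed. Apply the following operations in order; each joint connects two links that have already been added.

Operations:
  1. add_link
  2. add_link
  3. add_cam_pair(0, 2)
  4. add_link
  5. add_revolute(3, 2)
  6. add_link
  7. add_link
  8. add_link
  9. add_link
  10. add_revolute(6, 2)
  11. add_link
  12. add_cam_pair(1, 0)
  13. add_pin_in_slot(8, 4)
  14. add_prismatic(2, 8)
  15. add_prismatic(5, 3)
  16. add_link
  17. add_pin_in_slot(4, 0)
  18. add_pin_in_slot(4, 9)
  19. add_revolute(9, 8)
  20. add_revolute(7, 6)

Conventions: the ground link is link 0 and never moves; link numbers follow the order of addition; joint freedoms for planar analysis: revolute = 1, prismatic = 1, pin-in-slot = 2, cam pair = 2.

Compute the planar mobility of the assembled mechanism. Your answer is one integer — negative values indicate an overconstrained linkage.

link 0 = ground. State L|J1|J2 = 1|0|0
+link1  2|0|0
+link2  3|0|0
C(0,2) f=2→J2  3|0|1
+link3  4|0|1
R(3,2) f=1→J1  4|1|1
+link4  5|1|1
+link5  6|1|1
+link6  7|1|1
+link7  8|1|1
R(6,2) f=1→J1  8|2|1
+link8  9|2|1
C(1,0) f=2→J2  9|2|2
PS(8,4) f=2→J2  9|2|3
P(2,8) f=1→J1  9|3|3
P(5,3) f=1→J1  9|4|3
+link9  10|4|3
PS(4,0) f=2→J2  10|4|4
PS(4,9) f=2→J2  10|4|5
R(9,8) f=1→J1  10|5|5
R(7,6) f=1→J1  10|6|5
M = 3(10−1)−2·6−5 = 27−12−5 = 10

M = 10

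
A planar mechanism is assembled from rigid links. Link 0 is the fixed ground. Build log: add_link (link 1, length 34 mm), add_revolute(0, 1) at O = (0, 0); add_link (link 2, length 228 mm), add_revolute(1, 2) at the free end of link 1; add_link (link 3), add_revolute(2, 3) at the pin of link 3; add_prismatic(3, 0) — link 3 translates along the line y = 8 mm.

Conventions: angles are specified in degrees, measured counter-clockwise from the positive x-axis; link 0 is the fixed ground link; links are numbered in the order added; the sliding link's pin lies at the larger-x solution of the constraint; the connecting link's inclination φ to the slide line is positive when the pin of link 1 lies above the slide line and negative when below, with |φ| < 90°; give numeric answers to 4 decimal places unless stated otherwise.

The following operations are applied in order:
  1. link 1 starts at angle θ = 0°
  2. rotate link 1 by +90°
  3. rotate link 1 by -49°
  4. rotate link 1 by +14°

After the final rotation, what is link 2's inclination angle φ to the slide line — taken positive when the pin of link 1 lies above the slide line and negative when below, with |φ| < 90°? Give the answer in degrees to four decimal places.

geometry: r = 34 mm, L = 228 mm, e = 8 mm; θ starts at 0°
rotate link 1 by +90°: θ ← 0° +90° = 90°
rotate link 1 by -49°: θ ← 90° -49° = 41°
rotate link 1 by +14°: θ ← 41° +14° = 55°
h = r sin θ − e = 27.851170 − 8 = 19.851170
sin φ = h / L = 19.851170 / 228 = 0.08706653
φ = arcsin(0.08706653) = 4.994869°

4.9949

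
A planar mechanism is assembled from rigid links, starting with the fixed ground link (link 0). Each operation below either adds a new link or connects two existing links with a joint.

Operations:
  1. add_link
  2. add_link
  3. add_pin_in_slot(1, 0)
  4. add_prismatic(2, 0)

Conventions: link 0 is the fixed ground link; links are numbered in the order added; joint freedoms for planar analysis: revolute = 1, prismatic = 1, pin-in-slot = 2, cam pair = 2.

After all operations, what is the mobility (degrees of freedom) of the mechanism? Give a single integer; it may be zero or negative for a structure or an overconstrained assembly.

link 0 = ground. State L|J1|J2 = 1|0|0
+link1  2|0|0
+link2  3|0|0
PS(1,0) f=2→J2  3|0|1
P(2,0) f=1→J1  3|1|1
M = 3(3−1)−2·1−1 = 6−2−1 = 3

M = 3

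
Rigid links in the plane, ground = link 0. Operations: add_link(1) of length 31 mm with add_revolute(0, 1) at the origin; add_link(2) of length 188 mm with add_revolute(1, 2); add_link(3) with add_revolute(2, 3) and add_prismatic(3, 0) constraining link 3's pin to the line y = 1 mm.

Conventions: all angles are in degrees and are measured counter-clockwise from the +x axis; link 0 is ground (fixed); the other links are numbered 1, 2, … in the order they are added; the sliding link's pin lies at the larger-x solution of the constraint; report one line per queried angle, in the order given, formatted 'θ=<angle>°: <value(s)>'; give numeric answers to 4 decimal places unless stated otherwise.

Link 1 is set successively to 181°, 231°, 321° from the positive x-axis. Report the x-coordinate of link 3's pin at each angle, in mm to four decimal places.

geometry: r = 31 mm, L = 188 mm, e = 1 mm
θ=181°: crank pin P = (r cos θ, r sin θ) = (-30.995279, -0.541025)
θ=181°: h = r sin θ − e = -0.541025 − 1 = -1.541025
θ=181°: x = r cos θ + √(L² − h²) = -30.995279 + 187.993684 = 156.998406
θ=231°: crank pin P = (r cos θ, r sin θ) = (-19.508932, -24.091525)
θ=231°: h = r sin θ − e = -24.091525 − 1 = -25.091525
θ=231°: x = r cos θ + √(L² − h²) = -19.508932 + 186.318049 = 166.809117
θ=321°: crank pin P = (r cos θ, r sin θ) = (24.091525, -19.508932)
θ=321°: h = r sin θ − e = -19.508932 − 1 = -20.508932
θ=321°: x = r cos θ + √(L² − h²) = 24.091525 + 186.877991 = 210.969516

θ=181°: 156.9984
θ=231°: 166.8091
θ=321°: 210.9695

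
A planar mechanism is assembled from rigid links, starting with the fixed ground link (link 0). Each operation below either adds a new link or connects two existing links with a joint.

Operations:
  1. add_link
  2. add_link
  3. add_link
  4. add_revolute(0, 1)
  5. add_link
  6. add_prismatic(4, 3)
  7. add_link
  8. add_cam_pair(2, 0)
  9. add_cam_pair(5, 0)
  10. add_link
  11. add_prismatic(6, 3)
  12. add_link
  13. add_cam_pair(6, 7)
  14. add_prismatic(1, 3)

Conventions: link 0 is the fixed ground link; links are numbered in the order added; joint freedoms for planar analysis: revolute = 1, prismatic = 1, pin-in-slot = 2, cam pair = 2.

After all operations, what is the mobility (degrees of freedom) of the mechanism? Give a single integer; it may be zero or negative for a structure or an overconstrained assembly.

L=1 J1=0 J2=0
add link → L=2 J1=0 J2=0
add link → L=3 J1=0 J2=0
add link → L=4 J1=0 J2=0
R@0,1 dof=1 J1 → L=4 J1=1 J2=0
add link → L=5 J1=1 J2=0
P@4,3 dof=1 J1 → L=5 J1=2 J2=0
add link → L=6 J1=2 J2=0
C@2,0 dof=2 J2 → L=6 J1=2 J2=1
C@5,0 dof=2 J2 → L=6 J1=2 J2=2
add link → L=7 J1=2 J2=2
P@6,3 dof=1 J1 → L=7 J1=3 J2=2
add link → L=8 J1=3 J2=2
C@6,7 dof=2 J2 → L=8 J1=3 J2=3
P@1,3 dof=1 J1 → L=8 J1=4 J2=3
M=3(L−1)−2J1−J2=3·7−2·4−3=10

M = 10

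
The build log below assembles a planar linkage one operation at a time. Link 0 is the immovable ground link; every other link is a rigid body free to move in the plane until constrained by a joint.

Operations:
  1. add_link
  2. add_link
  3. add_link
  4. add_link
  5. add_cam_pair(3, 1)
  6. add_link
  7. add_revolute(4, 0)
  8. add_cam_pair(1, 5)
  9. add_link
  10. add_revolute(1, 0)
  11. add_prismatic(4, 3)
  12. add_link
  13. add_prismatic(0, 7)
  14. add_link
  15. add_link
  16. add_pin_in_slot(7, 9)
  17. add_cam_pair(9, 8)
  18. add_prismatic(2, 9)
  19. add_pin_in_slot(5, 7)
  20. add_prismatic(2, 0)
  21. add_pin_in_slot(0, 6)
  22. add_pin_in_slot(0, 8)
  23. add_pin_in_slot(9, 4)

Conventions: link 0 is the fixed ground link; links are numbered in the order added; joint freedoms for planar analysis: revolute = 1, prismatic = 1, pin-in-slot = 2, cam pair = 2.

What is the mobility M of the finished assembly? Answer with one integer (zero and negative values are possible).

(L,J1,J2)=(1,0,0); link0 fixed
link1: (2,0,0)
link2: (3,0,0)
link3: (4,0,0)
link4: (5,0,0)
C 3-1 [J2]: (5,0,1)
link5: (6,0,1)
R 4-0 [J1]: (6,1,1)
C 1-5 [J2]: (6,1,2)
link6: (7,1,2)
R 1-0 [J1]: (7,2,2)
P 4-3 [J1]: (7,3,2)
link7: (8,3,2)
P 0-7 [J1]: (8,4,2)
link8: (9,4,2)
link9: (10,4,2)
PS 7-9 [J2]: (10,4,3)
C 9-8 [J2]: (10,4,4)
P 2-9 [J1]: (10,5,4)
PS 5-7 [J2]: (10,5,5)
P 2-0 [J1]: (10,6,5)
PS 0-6 [J2]: (10,6,6)
PS 0-8 [J2]: (10,6,7)
PS 9-4 [J2]: (10,6,8)
Grübler: 3·9 − 2·6 − 8 = 7

M = 7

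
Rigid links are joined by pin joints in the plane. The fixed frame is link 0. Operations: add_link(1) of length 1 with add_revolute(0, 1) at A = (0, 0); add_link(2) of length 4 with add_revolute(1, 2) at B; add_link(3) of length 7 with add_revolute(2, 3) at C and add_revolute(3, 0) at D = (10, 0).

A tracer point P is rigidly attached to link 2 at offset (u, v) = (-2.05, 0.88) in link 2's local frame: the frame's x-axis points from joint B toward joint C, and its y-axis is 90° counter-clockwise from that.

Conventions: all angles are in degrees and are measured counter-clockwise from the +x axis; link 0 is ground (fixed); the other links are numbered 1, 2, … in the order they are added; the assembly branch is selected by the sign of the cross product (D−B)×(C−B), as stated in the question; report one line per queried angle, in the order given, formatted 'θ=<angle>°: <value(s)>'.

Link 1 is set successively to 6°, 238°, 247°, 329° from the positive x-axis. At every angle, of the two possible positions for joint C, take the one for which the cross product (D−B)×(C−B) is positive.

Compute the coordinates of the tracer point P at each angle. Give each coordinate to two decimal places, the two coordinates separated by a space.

A=(0,0), D=(10.00,0)
θ=6°: B = A + 1.00·(cos6°, sin6°) = (0.9945, 0.1045)
θ=6°: |BD| = 9.0061
θ=6°: circle(B,4.00) ∩ circle(D,7.00): a=2.6709, h=2.9776
θ=6°:   candidates: C₊=(3.6998,3.0509) cross=26.816; C₋=(3.6307,-2.9039) cross=-26.816
θ=6°:   branch + wants cross > 0 → take C=(3.6998,3.0509) (cross=26.816)
θ=6°: ex = (C−B)/|BC| = (0.6763,0.7366); ey = (-0.7366,0.6763)
θ=6°: P = B + -2.05·ex + 0.88·ey = (-1.0402,-0.8103)
θ=238°: B = A + 1.00·(cos238°, sin238°) = (-0.5299, -0.8480)
θ=238°: |BD| = 10.5640
θ=238°: circle(B,4.00) ∩ circle(D,7.00): a=3.7201, h=1.4700
θ=238°:   candidates: C₊=(3.0602,0.9158) cross=15.529; C₋=(3.2962,-2.0146) cross=-15.529
θ=238°:   branch + wants cross > 0 → take C=(3.0602,0.9158) (cross=15.529)
θ=238°: ex = (C−B)/|BC| = (0.8975,0.4410); ey = (-0.4410,0.8975)
θ=238°: P = B + -2.05·ex + 0.88·ey = (-2.7579,-0.9622)
θ=247°: B = A + 1.00·(cos247°, sin247°) = (-0.3907, -0.9205)
θ=247°: |BD| = 10.4314
θ=247°: circle(B,4.00) ∩ circle(D,7.00): a=3.6340, h=1.6716
θ=247°:   candidates: C₊=(3.0815,1.0653) cross=17.438; C₋=(3.3766,-2.2650) cross=-17.438
θ=247°:   branch + wants cross > 0 → take C=(3.0815,1.0653) (cross=17.438)
θ=247°: ex = (C−B)/|BC| = (0.8681,0.4964); ey = (-0.4964,0.8681)
θ=247°: P = B + -2.05·ex + 0.88·ey = (-2.6071,-1.1743)
θ=329°: B = A + 1.00·(cos329°, sin329°) = (0.8572, -0.5150)
θ=329°: |BD| = 9.1573
θ=329°: circle(B,4.00) ∩ circle(D,7.00): a=2.7768, h=2.8791
θ=329°:   candidates: C₊=(3.4677,2.5157) cross=26.365; C₋=(3.7915,-3.2334) cross=-26.365
θ=329°:   branch + wants cross > 0 → take C=(3.4677,2.5157) (cross=26.365)
θ=329°: ex = (C−B)/|BC| = (0.6526,0.7577); ey = (-0.7577,0.6526)
θ=329°: P = B + -2.05·ex + 0.88·ey = (-1.1475,-1.4940)

θ=6°: -1.04 -0.81
θ=238°: -2.76 -0.96
θ=247°: -2.61 -1.17
θ=329°: -1.15 -1.49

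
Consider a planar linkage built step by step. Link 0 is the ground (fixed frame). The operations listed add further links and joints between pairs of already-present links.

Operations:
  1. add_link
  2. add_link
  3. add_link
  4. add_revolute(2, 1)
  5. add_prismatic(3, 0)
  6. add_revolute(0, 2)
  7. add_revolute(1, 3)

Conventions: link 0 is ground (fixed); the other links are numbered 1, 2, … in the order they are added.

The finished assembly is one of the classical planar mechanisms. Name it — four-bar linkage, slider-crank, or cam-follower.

links: 4 (incl. ground); joints: 3 revolute, 1 prismatic, 0 higher (cam) pair, forming one closed loop
4 links, 3 revolutes + 1 prismatic in one loop → slider-crank

slider-crank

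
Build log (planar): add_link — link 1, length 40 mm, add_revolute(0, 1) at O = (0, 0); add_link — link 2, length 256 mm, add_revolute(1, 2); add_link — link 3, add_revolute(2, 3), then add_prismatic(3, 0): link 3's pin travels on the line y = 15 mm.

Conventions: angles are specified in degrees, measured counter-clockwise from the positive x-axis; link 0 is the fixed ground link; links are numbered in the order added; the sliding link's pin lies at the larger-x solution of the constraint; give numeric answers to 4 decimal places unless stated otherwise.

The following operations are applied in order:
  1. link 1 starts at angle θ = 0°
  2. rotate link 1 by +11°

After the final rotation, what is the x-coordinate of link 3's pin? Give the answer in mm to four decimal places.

geometry: r = 40 mm, L = 256 mm, e = 15 mm; θ starts at 0°
rotate link 1 by +11°: θ ← 0° +11° = 11°
crank pin P = (r cos θ, r sin θ) = (39.265087, 7.632360)
h = r sin θ − e = 7.632360 − 15 = -7.367640
x = r cos θ + √(L² − h²) = 39.265087 + 255.893958 = 295.159046

295.1590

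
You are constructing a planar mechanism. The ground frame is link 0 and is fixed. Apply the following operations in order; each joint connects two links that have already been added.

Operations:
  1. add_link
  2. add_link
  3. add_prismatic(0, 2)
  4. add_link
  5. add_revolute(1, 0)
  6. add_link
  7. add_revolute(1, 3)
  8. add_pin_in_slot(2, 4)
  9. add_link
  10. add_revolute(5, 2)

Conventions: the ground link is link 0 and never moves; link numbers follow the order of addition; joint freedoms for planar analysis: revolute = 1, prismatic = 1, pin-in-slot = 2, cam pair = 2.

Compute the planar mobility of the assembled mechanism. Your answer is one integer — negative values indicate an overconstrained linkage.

ground; <1,0,0>
#1 <2,0,0>
#2 <3,0,0>
P:0↔2 J1 <3,1,0>
#3 <4,1,0>
R:1↔0 J1 <4,2,0>
#4 <5,2,0>
R:1↔3 J1 <5,3,0>
PS:2↔4 J2 <5,3,1>
#5 <6,3,1>
R:5↔2 J1 <6,4,1>
3×5 − 2×4 − 1×1 = 6

M = 6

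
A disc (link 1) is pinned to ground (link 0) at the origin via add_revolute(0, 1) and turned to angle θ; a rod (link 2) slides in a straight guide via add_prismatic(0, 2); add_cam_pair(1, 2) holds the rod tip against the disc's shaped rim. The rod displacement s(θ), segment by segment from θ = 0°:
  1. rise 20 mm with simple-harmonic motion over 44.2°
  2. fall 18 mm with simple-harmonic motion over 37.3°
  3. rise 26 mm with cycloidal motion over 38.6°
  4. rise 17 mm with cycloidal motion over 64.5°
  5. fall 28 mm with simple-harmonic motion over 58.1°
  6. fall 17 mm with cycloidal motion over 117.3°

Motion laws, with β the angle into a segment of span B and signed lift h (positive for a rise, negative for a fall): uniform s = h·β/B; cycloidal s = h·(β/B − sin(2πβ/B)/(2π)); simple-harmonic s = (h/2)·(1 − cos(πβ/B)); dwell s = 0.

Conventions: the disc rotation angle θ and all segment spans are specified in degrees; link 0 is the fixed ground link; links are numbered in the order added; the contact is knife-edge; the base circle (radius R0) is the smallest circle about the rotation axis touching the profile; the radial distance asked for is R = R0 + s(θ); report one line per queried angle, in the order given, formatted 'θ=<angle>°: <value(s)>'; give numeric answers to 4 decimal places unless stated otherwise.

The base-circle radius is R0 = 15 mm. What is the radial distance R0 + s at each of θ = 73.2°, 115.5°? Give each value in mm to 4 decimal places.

segment 1 (0° to 44.2°, simple-harmonic, h = 20) is passed completely: s = 0.0000 + (20) = 20.0000
θ = 73.2° falls in segment 2 (44.2° to 81.5°, simple-harmonic, h = -18): β = 73.2 − 44.2 = 29°, B = 37.3°; Δs = -18/2·(1 − cos(π·0.7775)) = -15.8890; s = 20.0000 − 15.8890 = 4.1110
segment 2 (44.2° to 81.5°, simple-harmonic, h = -18) is passed completely: s = 20.0000 + (-18) = 2.0000
θ = 115.5° falls in segment 3 (81.5° to 120.1°, cycloidal, h = 26): β = 115.5 − 81.5 = 34°, B = 38.6°; Δs = 26·(0.8808 − sin(2π·0.8808)/(2π)) = 25.7185; s = 2.0000 + 25.7185 = 27.7185
θ=73.2°: R = R0 + s = 15 + 4.1110 = 19.1110
θ=115.5°: R = R0 + s = 15 + 27.7185 = 42.7185

θ=73.2°: 19.1110
θ=115.5°: 42.7185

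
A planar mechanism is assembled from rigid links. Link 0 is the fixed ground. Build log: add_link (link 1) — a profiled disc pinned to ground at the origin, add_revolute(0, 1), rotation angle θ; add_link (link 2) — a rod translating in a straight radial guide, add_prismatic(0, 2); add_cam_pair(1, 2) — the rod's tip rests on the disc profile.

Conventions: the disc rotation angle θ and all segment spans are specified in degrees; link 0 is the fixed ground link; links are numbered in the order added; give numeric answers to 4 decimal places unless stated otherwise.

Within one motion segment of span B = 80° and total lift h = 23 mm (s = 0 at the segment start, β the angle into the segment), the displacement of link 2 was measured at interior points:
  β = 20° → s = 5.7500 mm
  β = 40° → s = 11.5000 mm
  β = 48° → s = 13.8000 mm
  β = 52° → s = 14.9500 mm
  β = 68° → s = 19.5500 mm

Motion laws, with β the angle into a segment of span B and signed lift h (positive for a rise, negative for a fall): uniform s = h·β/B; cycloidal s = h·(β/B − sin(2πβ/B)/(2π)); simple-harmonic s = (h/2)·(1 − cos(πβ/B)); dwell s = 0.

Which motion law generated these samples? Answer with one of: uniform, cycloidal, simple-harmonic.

candidates at β/B = r: uniform s = h·r (linear in β); cycloidal s = h·(r − sin(2πr)/(2π)); simple-harmonic s = (h/2)(1 − cos(πr))
β=20°: printed 5.7500 | uniform 5.7500, cycloidal 2.0894, simple-harmonic 3.3683
β=40°: printed 11.5000 | uniform 11.5000, cycloidal 11.5000, simple-harmonic 11.5000
β=48°: printed 13.8000 | uniform 13.8000, cycloidal 15.9516, simple-harmonic 15.0537
β=52°: printed 14.9500 | uniform 14.9500, cycloidal 17.9115, simple-harmonic 16.7209
β=68°: printed 19.5500 | uniform 19.5500, cycloidal 22.5115, simple-harmonic 21.7466
only one law matches every sample → uniform

uniform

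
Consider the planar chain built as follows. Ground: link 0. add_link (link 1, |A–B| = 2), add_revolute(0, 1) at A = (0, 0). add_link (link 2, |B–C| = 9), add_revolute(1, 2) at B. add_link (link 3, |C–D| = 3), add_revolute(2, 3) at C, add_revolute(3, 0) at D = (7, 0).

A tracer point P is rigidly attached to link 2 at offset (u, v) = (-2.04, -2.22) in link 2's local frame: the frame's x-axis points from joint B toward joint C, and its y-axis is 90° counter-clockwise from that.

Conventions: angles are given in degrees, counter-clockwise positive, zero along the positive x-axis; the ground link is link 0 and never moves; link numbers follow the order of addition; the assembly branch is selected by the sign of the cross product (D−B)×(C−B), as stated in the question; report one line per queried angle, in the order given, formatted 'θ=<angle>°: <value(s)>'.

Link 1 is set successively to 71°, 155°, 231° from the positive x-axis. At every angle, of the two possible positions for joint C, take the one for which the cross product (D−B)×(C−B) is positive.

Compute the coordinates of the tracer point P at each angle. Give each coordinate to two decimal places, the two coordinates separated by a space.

A=(0,0), D=(7.00,0)
θ=71°: B = A + 2.00·(cos71°, sin71°) = (0.6511, 1.8910)
θ=71°: |BD| = 6.6245
θ=71°: circle(B,9.00) ∩ circle(D,3.00): a=8.7466, h=2.1205
θ=71°:   candidates: C₊=(9.6391,1.4265) cross=14.047; C₋=(8.4285,-2.6381) cross=-14.047
θ=71°:   branch + wants cross > 0 → take C=(9.6391,1.4265) (cross=14.047)
θ=71°: ex = (C−B)/|BC| = (0.9987,-0.0516); ey = (0.0516,0.9987)
θ=71°: P = B + -2.04·ex + -2.22·ey = (-1.5007,-0.2207)
θ=155°: B = A + 2.00·(cos155°, sin155°) = (-1.8126, 0.8452)
θ=155°: |BD| = 8.8531
θ=155°: circle(B,9.00) ∩ circle(D,3.00): a=8.4929, h=2.9783
θ=155°:   candidates: C₊=(6.9259,2.9991) cross=26.367; C₋=(6.3572,-2.9303) cross=-26.367
θ=155°:   branch + wants cross > 0 → take C=(6.9259,2.9991) (cross=26.367)
θ=155°: ex = (C−B)/|BC| = (0.9709,0.2393); ey = (-0.2393,0.9709)
θ=155°: P = B + -2.04·ex + -2.22·ey = (-3.2621,-1.7985)
θ=231°: B = A + 2.00·(cos231°, sin231°) = (-1.2586, -1.5543)
θ=231°: |BD| = 8.4036
θ=231°: circle(B,9.00) ∩ circle(D,3.00): a=8.4857, h=2.9989
θ=231°:   candidates: C₊=(6.5260,2.9623) cross=25.201; C₋=(7.6353,-2.9320) cross=-25.201
θ=231°:   branch + wants cross > 0 → take C=(6.5260,2.9623) (cross=25.201)
θ=231°: ex = (C−B)/|BC| = (0.8650,0.5018); ey = (-0.5018,0.8650)
θ=231°: P = B + -2.04·ex + -2.22·ey = (-1.9091,-4.4983)

θ=71°: -1.50 -0.22
θ=155°: -3.26 -1.80
θ=231°: -1.91 -4.50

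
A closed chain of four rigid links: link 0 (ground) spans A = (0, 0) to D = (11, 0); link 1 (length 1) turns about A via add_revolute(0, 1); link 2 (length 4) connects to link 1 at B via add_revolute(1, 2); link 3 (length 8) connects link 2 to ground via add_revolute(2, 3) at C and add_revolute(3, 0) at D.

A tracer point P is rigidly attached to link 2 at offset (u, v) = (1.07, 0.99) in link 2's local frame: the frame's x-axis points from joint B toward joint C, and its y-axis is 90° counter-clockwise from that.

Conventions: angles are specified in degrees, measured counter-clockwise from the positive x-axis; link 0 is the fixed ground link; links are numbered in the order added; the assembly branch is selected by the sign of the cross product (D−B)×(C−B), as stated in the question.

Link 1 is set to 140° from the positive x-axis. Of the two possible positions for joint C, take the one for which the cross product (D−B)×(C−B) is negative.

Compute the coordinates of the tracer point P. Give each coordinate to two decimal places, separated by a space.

A=(0,0), D=(11.00,0)
B = A + 1.00·(cos140°, sin140°) = (-0.7660, 0.6428)
|BD| = 11.7836
circle(B,4.00) ∩ circle(D,8.00): a=3.8551, h=1.0670
  candidates: C₊=(3.1415,1.4979) cross=12.573; C₋=(3.0251,-0.6329) cross=-12.573
  branch - wants cross < 0 → take C=(3.0251,-0.6329) (cross=-12.573)
ex = (C−B)/|BC| = (0.9478,-0.3189); ey = (0.3189,0.9478)
P = B + 1.07·ex + 0.99·ey = (0.5638,1.2398)

0.56 1.24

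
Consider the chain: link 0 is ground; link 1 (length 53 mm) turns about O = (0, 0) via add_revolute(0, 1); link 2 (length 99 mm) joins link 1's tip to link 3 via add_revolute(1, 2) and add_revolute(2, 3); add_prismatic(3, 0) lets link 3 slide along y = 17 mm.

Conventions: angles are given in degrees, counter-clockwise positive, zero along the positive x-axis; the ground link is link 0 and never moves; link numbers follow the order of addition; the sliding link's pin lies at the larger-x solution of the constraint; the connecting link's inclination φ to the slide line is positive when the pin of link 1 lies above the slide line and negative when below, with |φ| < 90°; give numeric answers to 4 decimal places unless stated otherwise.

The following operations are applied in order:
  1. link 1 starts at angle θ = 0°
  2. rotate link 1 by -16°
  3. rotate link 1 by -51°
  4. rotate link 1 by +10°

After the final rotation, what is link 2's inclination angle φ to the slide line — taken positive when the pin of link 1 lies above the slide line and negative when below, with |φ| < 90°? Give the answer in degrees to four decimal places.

geometry: r = 53 mm, L = 99 mm, e = 17 mm; θ starts at 0°
rotate link 1 by -16°: θ ← 0° -16° = -16°
rotate link 1 by -51°: θ ← -16° -51° = -67°
rotate link 1 by +10°: θ ← -67° +10° = -57°
h = r sin θ − e = -44.449540 − 17 = -61.449540
sin φ = h / L = -61.449540 / 99 = -0.62070243
φ = arcsin(-0.62070243) = -38.367447°

-38.3674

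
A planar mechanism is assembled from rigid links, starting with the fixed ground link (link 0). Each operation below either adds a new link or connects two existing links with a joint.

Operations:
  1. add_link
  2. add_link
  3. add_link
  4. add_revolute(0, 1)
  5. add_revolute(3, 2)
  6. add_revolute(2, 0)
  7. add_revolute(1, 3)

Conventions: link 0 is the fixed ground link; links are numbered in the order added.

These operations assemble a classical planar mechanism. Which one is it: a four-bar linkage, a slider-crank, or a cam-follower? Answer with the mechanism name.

links: 4 (incl. ground); joints: 4 revolute, 0 prismatic, 0 higher (cam) pair, forming one closed loop
4 links in a single 4R loop → four-bar linkage

four-bar linkage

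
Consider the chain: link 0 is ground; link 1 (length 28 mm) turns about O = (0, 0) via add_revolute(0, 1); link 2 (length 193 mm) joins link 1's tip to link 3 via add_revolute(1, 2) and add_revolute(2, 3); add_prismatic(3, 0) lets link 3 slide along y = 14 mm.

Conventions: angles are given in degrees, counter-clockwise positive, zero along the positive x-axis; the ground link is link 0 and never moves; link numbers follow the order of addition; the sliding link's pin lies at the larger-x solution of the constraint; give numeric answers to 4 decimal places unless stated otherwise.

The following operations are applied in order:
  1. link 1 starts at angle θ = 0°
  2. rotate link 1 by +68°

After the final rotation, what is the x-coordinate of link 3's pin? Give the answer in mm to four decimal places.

geometry: r = 28 mm, L = 193 mm, e = 14 mm; θ starts at 0°
rotate link 1 by +68°: θ ← 0° +68° = 68°
crank pin P = (r cos θ, r sin θ) = (10.488985, 25.961148)
h = r sin θ − e = 25.961148 − 14 = 11.961148
x = r cos θ + √(L² − h²) = 10.488985 + 192.628998 = 203.117983

203.1180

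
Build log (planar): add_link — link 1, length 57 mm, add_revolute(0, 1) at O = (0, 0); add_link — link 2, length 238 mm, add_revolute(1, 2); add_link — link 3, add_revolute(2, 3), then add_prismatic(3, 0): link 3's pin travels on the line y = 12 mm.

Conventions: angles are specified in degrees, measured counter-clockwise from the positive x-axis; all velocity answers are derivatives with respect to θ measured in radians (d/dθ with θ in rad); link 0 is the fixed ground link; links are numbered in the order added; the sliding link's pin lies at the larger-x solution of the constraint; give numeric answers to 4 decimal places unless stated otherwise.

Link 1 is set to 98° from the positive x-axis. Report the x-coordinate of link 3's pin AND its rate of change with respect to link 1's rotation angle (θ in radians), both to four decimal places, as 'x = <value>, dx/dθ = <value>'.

geometry: r = 57 mm, L = 238 mm, e = 12 mm
crank pin P = (r cos θ, r sin θ) = (-7.932867, 56.445280)
h = r sin θ − e = 56.445280 − 12 = 44.445280
x = r cos θ + √(L² − h²) = -7.932867 + 233.813210 = 225.880343
dx/dθ = −r sin θ − h·r cos θ/√(L² − h²) (θ in radians; h = 44.445280) = -54.937331

x = 225.8803, dx/dθ = -54.9373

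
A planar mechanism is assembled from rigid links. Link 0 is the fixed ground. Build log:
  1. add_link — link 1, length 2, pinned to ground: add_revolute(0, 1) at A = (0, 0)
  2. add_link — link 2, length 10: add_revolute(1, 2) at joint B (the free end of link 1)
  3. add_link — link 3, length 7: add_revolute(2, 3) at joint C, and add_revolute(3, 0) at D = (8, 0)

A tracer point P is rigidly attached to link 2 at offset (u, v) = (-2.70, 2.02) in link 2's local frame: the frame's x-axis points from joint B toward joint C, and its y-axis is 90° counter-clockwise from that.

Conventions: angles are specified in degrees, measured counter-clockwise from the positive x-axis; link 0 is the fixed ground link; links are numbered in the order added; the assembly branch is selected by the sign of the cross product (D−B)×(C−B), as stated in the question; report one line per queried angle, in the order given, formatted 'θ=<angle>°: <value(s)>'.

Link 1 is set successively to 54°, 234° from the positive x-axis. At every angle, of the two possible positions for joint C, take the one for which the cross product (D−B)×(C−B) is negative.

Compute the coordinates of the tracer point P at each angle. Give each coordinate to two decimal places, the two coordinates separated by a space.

A=(0,0), D=(8.00,0)
θ=54°: B = A + 2.00·(cos54°, sin54°) = (1.1756, 1.6180)
θ=54°: |BD| = 7.0136
θ=54°: circle(B,10.00) ∩ circle(D,7.00): a=7.1426, h=6.9988
θ=54°:   candidates: C₊=(9.7401,6.7803) cross=49.087; C₋=(6.5109,-6.8398) cross=-49.087
θ=54°:   branch - wants cross < 0 → take C=(6.5109,-6.8398) (cross=-49.087)
θ=54°: ex = (C−B)/|BC| = (0.5335,-0.8458); ey = (0.8458,0.5335)
θ=54°: P = B + -2.70·ex + 2.02·ey = (1.4435,4.9794)
θ=234°: B = A + 2.00·(cos234°, sin234°) = (-1.1756, -1.6180)
θ=234°: |BD| = 9.3171
θ=234°: circle(B,10.00) ∩ circle(D,7.00): a=7.3955, h=6.7311
θ=234°:   candidates: C₊=(4.9386,6.2951) cross=62.714; C₋=(7.2764,-6.9625) cross=-62.714
θ=234°:   branch - wants cross < 0 → take C=(7.2764,-6.9625) (cross=-62.714)
θ=234°: ex = (C−B)/|BC| = (0.8452,-0.5344); ey = (0.5344,0.8452)
θ=234°: P = B + -2.70·ex + 2.02·ey = (-2.3780,1.5323)

θ=54°: 1.44 4.98
θ=234°: -2.38 1.53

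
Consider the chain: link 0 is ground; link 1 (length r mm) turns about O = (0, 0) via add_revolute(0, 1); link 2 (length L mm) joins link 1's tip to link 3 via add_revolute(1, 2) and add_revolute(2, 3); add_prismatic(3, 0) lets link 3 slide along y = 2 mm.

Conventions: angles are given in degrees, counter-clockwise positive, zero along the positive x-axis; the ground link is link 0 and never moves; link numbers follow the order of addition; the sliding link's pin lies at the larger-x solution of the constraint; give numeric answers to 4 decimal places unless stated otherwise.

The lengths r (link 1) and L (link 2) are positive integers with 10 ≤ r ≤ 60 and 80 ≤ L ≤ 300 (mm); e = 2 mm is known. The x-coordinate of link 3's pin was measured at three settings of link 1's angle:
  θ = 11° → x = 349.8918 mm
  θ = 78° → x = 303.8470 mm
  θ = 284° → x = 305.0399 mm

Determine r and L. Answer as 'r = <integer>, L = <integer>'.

constraint per measurement: (x − r cos θ)² + (r sin θ − e)² = L²
subtracting the θ₁ and θ₂ equations cancels the r² and L² terms:
r = (x₁² − x₂²) / (2[(x₁cos θ₁ + e sin θ₁) − (x₂cos θ₂ + e sin θ₂)]) = 54.0000 → r = 54
L² = (x₁ − r cos θ₁)² + (r sin θ₁ − e)² = 88209.0203 → L = 297.0000 → L = 297
check at θ₃=284°: x = 305.0399 (printed 305.0399) ✓

r = 54, L = 297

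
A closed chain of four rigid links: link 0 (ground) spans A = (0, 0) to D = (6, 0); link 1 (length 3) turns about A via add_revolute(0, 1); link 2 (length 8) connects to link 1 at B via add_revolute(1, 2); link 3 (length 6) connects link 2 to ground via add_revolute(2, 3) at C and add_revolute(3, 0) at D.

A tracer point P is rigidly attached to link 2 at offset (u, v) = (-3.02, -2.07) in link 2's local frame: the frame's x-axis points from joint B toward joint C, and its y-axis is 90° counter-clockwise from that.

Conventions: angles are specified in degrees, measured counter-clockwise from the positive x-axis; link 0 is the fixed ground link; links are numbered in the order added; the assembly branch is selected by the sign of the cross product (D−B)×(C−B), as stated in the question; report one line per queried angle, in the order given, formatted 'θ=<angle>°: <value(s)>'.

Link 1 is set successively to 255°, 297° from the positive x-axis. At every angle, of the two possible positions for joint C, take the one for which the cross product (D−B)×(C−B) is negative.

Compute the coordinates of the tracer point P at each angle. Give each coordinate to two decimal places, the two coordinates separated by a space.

A=(0,0), D=(6.00,0)
θ=255°: B = A + 3.00·(cos255°, sin255°) = (-0.7765, -2.8978)
θ=255°: |BD| = 7.3700
θ=255°: circle(B,8.00) ∩ circle(D,6.00): a=5.5846, h=5.7282
θ=255°:   candidates: C₊=(2.1061,4.5648) cross=42.217; C₋=(6.6106,-5.9689) cross=-42.217
θ=255°:   branch - wants cross < 0 → take C=(6.6106,-5.9689) (cross=-42.217)
θ=255°: ex = (C−B)/|BC| = (0.9234,-0.3839); ey = (0.3839,0.9234)
θ=255°: P = B + -3.02·ex + -2.07·ey = (-4.3597,-3.6498)
θ=297°: B = A + 3.00·(cos297°, sin297°) = (1.3620, -2.6730)
θ=297°: |BD| = 5.3532
θ=297°: circle(B,8.00) ∩ circle(D,6.00): a=5.2919, h=5.9997
θ=297°:   candidates: C₊=(2.9510,5.1676) cross=32.117; C₋=(8.9427,-5.2288) cross=-32.117
θ=297°:   branch - wants cross < 0 → take C=(8.9427,-5.2288) (cross=-32.117)
θ=297°: ex = (C−B)/|BC| = (0.9476,-0.3195); ey = (0.3195,0.9476)
θ=297°: P = B + -3.02·ex + -2.07·ey = (-2.1611,-3.6697)

θ=255°: -4.36 -3.65
θ=297°: -2.16 -3.67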